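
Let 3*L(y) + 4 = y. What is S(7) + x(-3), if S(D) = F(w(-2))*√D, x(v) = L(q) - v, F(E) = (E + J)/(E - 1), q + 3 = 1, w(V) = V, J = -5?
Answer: 1 + 7*√7/3 ≈ 7.1734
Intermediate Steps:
q = -2 (q = -3 + 1 = -2)
L(y) = -4/3 + y/3
F(E) = (-5 + E)/(-1 + E) (F(E) = (E - 5)/(E - 1) = (-5 + E)/(-1 + E))
x(v) = -2 - v (x(v) = (-4/3 + (⅓)*(-2)) - v = (-4/3 - ⅔) - v = -2 - v)
S(D) = 7*√D/3 (S(D) = ((-5 - 2)/(-1 - 2))*√D = (-7/(-3))*√D = (-⅓*(-7))*√D = 7*√D/3)
S(7) + x(-3) = 7*√7/3 + (-2 - 1*(-3)) = 7*√7/3 + (-2 + 3) = 7*√7/3 + 1 = 1 + 7*√7/3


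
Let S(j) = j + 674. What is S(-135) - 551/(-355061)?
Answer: 191378430/355061 ≈ 539.00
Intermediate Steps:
S(j) = 674 + j
S(-135) - 551/(-355061) = (674 - 135) - 551/(-355061) = 539 - 551*(-1/355061) = 539 + 551/355061 = 191378430/355061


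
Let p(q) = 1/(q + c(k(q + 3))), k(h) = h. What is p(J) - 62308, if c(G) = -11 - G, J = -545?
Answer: -872313/14 ≈ -62308.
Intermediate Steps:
p(q) = -1/14 (p(q) = 1/(q + (-11 - (q + 3))) = 1/(q + (-11 - (3 + q))) = 1/(q + (-11 + (-3 - q))) = 1/(q + (-14 - q)) = 1/(-14) = -1/14)
p(J) - 62308 = -1/14 - 62308 = -872313/14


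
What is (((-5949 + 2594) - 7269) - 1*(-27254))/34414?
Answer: 8315/17207 ≈ 0.48323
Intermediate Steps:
(((-5949 + 2594) - 7269) - 1*(-27254))/34414 = ((-3355 - 7269) + 27254)*(1/34414) = (-10624 + 27254)*(1/34414) = 16630*(1/34414) = 8315/17207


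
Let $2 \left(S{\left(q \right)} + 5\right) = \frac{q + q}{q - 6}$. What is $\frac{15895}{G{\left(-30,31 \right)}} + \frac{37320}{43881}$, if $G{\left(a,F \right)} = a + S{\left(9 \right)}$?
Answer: $- \frac{232098085}{468064} \approx -495.87$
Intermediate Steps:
$S{\left(q \right)} = -5 + \frac{q}{-6 + q}$ ($S{\left(q \right)} = -5 + \frac{\left(q + q\right) \frac{1}{q - 6}}{2} = -5 + \frac{2 q \frac{1}{-6 + q}}{2} = -5 + \frac{q}{-6 + q}$)
$G{\left(a,F \right)} = -2 + a$ ($G{\left(a,F \right)} = a + \frac{2 \left(15 - 18\right)}{-6 + 9} = a + \frac{2 \left(15 - 18\right)}{3} = a + 2 \cdot \frac{1}{3} \left(-3\right) = a - 2 = -2 + a$)
$\frac{15895}{G{\left(-30,31 \right)}} + \frac{37320}{43881} = \frac{15895}{-2 - 30} + \frac{37320}{43881} = \frac{15895}{-32} + 37320 \cdot \frac{1}{43881} = 15895 \left(- \frac{1}{32}\right) + \frac{12440}{14627} = - \frac{15895}{32} + \frac{12440}{14627} = - \frac{232098085}{468064}$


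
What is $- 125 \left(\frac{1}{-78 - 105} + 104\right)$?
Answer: $- \frac{2378875}{183} \approx -12999.0$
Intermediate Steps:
$- 125 \left(\frac{1}{-78 - 105} + 104\right) = - 125 \left(\frac{1}{-183} + 104\right) = - 125 \left(- \frac{1}{183} + 104\right) = \left(-125\right) \frac{19031}{183} = - \frac{2378875}{183}$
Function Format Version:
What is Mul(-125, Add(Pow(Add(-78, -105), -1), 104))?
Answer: Rational(-2378875, 183) ≈ -12999.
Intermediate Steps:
Mul(-125, Add(Pow(Add(-78, -105), -1), 104)) = Mul(-125, Add(Pow(-183, -1), 104)) = Mul(-125, Add(Rational(-1, 183), 104)) = Mul(-125, Rational(19031, 183)) = Rational(-2378875, 183)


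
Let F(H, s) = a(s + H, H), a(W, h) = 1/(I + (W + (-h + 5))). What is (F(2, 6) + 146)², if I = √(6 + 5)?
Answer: 5869933/275 - 1461*√11/550 ≈ 21336.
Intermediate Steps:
I = √11 ≈ 3.3166
a(W, h) = 1/(5 + W + √11 - h) (a(W, h) = 1/(√11 + (W + (-h + 5))) = 1/(√11 + (W + (5 - h))) = 1/(√11 + (5 + W - h)) = 1/(5 + W + √11 - h))
F(H, s) = 1/(5 + s + √11) (F(H, s) = 1/(5 + (s + H) + √11 - H) = 1/(5 + (H + s) + √11 - H) = 1/(5 + s + √11))
(F(2, 6) + 146)² = (1/(5 + 6 + √11) + 146)² = (1/(11 + √11) + 146)² = (146 + 1/(11 + √11))²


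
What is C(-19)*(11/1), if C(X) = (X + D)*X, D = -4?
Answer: 4807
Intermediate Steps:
C(X) = X*(-4 + X) (C(X) = (X - 4)*X = (-4 + X)*X = X*(-4 + X))
C(-19)*(11/1) = (-19*(-4 - 19))*(11/1) = (-19*(-23))*(11*1) = 437*11 = 4807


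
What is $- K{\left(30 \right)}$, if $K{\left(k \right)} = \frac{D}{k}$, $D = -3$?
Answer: $\frac{1}{10} \approx 0.1$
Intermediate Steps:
$K{\left(k \right)} = - \frac{3}{k}$
$- K{\left(30 \right)} = - \frac{-3}{30} = \left(-1\right) \left(- \frac{1}{10}\right) = \frac{1}{10}$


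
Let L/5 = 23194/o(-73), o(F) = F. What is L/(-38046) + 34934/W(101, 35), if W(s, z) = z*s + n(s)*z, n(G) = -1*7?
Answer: 24351441418/2284376955 ≈ 10.660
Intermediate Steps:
n(G) = -7
L = -115970/73 (L = 5*(23194/(-73)) = 5*(23194*(-1/73)) = 5*(-23194/73) = -115970/73 ≈ -1588.6)
W(s, z) = -7*z + s*z (W(s, z) = z*s - 7*z = s*z - 7*z = -7*z + s*z)
L/(-38046) + 34934/W(101, 35) = -115970/73/(-38046) + 34934/((35*(-7 + 101))) = -115970/73*(-1/38046) + 34934/((35*94)) = 57985/1388679 + 34934/3290 = 57985/1388679 + 34934*(1/3290) = 57985/1388679 + 17467/1645 = 24351441418/2284376955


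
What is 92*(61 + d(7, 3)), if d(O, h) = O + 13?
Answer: 7452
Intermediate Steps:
d(O, h) = 13 + O
92*(61 + d(7, 3)) = 92*(61 + (13 + 7)) = 92*(61 + 20) = 92*81 = 7452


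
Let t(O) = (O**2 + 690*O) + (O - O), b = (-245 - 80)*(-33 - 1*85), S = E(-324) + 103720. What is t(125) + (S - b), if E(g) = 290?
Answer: 167535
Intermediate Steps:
S = 104010 (S = 290 + 103720 = 104010)
b = 38350 (b = -325*(-33 - 85) = -325*(-118) = 38350)
t(O) = O**2 + 690*O (t(O) = (O**2 + 690*O) + 0 = O**2 + 690*O)
t(125) + (S - b) = 125*(690 + 125) + (104010 - 1*38350) = 125*815 + (104010 - 38350) = 101875 + 65660 = 167535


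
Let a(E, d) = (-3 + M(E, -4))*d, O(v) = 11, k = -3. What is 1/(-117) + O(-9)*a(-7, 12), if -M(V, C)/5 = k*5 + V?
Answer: 1652507/117 ≈ 14124.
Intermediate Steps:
M(V, C) = 75 - 5*V (M(V, C) = -5*(-3*5 + V) = -5*(-15 + V) = 75 - 5*V)
a(E, d) = d*(72 - 5*E) (a(E, d) = (-3 + (75 - 5*E))*d = (72 - 5*E)*d = d*(72 - 5*E))
1/(-117) + O(-9)*a(-7, 12) = 1/(-117) + 11*(12*(72 - 5*(-7))) = -1/117 + 11*(12*(72 + 35)) = -1/117 + 11*(12*107) = -1/117 + 11*1284 = -1/117 + 14124 = 1652507/117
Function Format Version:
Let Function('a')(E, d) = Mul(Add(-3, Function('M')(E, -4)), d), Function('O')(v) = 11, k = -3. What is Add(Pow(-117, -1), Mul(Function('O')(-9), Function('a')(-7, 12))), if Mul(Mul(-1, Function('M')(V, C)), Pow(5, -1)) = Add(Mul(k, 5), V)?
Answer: Rational(1652507, 117) ≈ 14124.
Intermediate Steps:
Function('M')(V, C) = Add(75, Mul(-5, V)) (Function('M')(V, C) = Mul(-5, Add(Mul(-3, 5), V)) = Mul(-5, Add(-15, V)) = Add(75, Mul(-5, V)))
Function('a')(E, d) = Mul(d, Add(72, Mul(-5, E))) (Function('a')(E, d) = Mul(Add(-3, Add(75, Mul(-5, E))), d) = Mul(Add(72, Mul(-5, E)), d) = Mul(d, Add(72, Mul(-5, E))))
Add(Pow(-117, -1), Mul(Function('O')(-9), Function('a')(-7, 12))) = Add(Pow(-117, -1), Mul(11, Mul(12, Add(72, Mul(-5, -7))))) = Add(Rational(-1, 117), Mul(11, Mul(12, Add(72, 35)))) = Add(Rational(-1, 117), Mul(11, Mul(12, 107))) = Add(Rational(-1, 117), Mul(11, 1284)) = Add(Rational(-1, 117), 14124) = Rational(1652507, 117)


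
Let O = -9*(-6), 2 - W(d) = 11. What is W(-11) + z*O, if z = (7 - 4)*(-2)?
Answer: -333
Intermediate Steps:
W(d) = -9 (W(d) = 2 - 1*11 = 2 - 11 = -9)
O = 54
z = -6 (z = 3*(-2) = -6)
W(-11) + z*O = -9 - 6*54 = -9 - 324 = -333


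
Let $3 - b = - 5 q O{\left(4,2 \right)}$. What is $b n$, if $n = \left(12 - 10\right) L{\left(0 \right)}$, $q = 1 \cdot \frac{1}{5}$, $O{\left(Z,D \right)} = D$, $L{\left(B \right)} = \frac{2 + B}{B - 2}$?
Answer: $-10$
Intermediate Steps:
$L{\left(B \right)} = \frac{2 + B}{-2 + B}$
$q = \frac{1}{5}$ ($q = 1 \cdot \frac{1}{5} = \frac{1}{5} \approx 0.2$)
$n = -2$ ($n = \left(12 - 10\right) \frac{2 + 0}{-2 + 0} = 2 \frac{1}{-2} \cdot 2 = 2 \left(\left(- \frac{1}{2}\right) 2\right) = 2 \left(-1\right) = -2$)
$b = 5$ ($b = 3 - \left(-5\right) \frac{1}{5} \cdot 2 = 3 - \left(-1\right) 2 = 3 - -2 = 3 + 2 = 5$)
$b n = 5 \left(-2\right) = -10$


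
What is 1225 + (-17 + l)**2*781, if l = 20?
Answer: 8254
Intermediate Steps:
1225 + (-17 + l)**2*781 = 1225 + (-17 + 20)**2*781 = 1225 + 3**2*781 = 1225 + 9*781 = 1225 + 7029 = 8254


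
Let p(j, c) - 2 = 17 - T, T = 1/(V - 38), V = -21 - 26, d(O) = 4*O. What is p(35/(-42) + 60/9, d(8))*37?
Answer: 59792/85 ≈ 703.44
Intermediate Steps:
V = -47
T = -1/85 (T = 1/(-47 - 38) = 1/(-85) = -1/85 ≈ -0.011765)
p(j, c) = 1616/85 (p(j, c) = 2 + (17 - 1*(-1/85)) = 2 + (17 + 1/85) = 2 + 1446/85 = 1616/85)
p(35/(-42) + 60/9, d(8))*37 = (1616/85)*37 = 59792/85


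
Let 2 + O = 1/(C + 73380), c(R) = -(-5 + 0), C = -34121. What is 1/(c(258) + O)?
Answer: 39259/117778 ≈ 0.33333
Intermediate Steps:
c(R) = 5 (c(R) = -1*(-5) = 5)
O = -78517/39259 (O = -2 + 1/(-34121 + 73380) = -2 + 1/39259 = -78517/39259 ≈ -2.0000)
1/(c(258) + O) = 1/(5 - 78517/39259) = 1/(117778/39259) = 39259/117778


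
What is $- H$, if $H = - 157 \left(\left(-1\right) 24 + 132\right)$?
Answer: $16956$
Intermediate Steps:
$H = -16956$ ($H = - 157 \left(-24 + 132\right) = \left(-157\right) 108 = -16956$)
$- H = \left(-1\right) \left(-16956\right) = 16956$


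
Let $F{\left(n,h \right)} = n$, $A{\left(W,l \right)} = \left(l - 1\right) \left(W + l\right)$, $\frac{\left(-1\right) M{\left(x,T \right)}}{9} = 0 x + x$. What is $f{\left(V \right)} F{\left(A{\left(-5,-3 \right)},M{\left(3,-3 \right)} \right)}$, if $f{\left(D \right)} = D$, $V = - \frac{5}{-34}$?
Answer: $\frac{80}{17} \approx 4.7059$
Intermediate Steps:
$M{\left(x,T \right)} = - 9 x$ ($M{\left(x,T \right)} = - 9 \left(0 x + x\right) = - 9 \left(0 + x\right) = - 9 x$)
$A{\left(W,l \right)} = \left(-1 + l\right) \left(W + l\right)$
$V = \frac{5}{34}$ ($V = \left(-5\right) \left(- \frac{1}{34}\right) = \frac{5}{34} \approx 0.14706$)
$f{\left(V \right)} F{\left(A{\left(-5,-3 \right)},M{\left(3,-3 \right)} \right)} = \frac{5 \left(\left(-3\right)^{2} - -5 - -3 - -15\right)}{34} = \frac{5 \left(9 + 5 + 3 + 15\right)}{34} = \frac{5}{34} \cdot 32 = \frac{80}{17}$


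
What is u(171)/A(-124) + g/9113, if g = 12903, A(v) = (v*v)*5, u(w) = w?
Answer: 993540963/700607440 ≈ 1.4181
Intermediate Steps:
A(v) = 5*v**2 (A(v) = v**2*5 = 5*v**2)
u(171)/A(-124) + g/9113 = 171/((5*(-124)**2)) + 12903/9113 = 171/((5*15376)) + 12903*(1/9113) = 171/76880 + 12903/9113 = 993540963/700607440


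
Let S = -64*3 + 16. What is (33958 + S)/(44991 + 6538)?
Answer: 33782/51529 ≈ 0.65559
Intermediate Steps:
S = -176 (S = -192 + 16 = -176)
(33958 + S)/(44991 + 6538) = (33958 - 176)/(44991 + 6538) = 33782/51529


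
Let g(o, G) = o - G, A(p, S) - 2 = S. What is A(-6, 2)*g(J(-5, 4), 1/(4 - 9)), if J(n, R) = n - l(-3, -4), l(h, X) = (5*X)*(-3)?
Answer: -1296/5 ≈ -259.20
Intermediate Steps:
l(h, X) = -15*X
A(p, S) = 2 + S
J(n, R) = -60 + n (J(n, R) = n - (-15)*(-4) = n - 1*60 = n - 60 = -60 + n)
A(-6, 2)*g(J(-5, 4), 1/(4 - 9)) = (2 + 2)*((-60 - 5) - 1/(4 - 9)) = 4*(-65 - 1/(-5)) = 4*(-65 - 1*(-⅕)) = 4*(-65 + ⅕) = 4*(-324/5) = -1296/5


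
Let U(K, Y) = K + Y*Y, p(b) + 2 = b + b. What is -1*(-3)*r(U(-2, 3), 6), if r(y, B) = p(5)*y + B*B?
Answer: 276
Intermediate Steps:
p(b) = -2 + 2*b (p(b) = -2 + (b + b) = -2 + 2*b)
U(K, Y) = K + Y**2
r(y, B) = B**2 + 8*y (r(y, B) = (-2 + 2*5)*y + B*B = (-2 + 10)*y + B**2 = 8*y + B**2 = B**2 + 8*y)
-1*(-3)*r(U(-2, 3), 6) = -1*(-3)*(6**2 + 8*(-2 + 3**2)) = -(-3)*(36 + 8*(-2 + 9)) = -(-3)*(36 + 8*7) = -(-3)*(36 + 56) = -(-3)*92 = -1*(-276) = 276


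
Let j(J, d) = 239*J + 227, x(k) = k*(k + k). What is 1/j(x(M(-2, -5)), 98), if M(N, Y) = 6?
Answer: 1/17435 ≈ 5.7356e-5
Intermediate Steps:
x(k) = 2*k² (x(k) = k*(2*k) = 2*k²)
j(J, d) = 227 + 239*J
1/j(x(M(-2, -5)), 98) = 1/(227 + 239*(2*6²)) = 1/(227 + 239*(2*36)) = 1/(227 + 239*72) = 1/(227 + 17208) = 1/17435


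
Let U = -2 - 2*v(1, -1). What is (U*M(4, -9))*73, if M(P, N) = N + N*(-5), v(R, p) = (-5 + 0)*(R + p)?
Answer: -5256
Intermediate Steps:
v(R, p) = -5*R - 5*p (v(R, p) = -5*(R + p) = -5*R - 5*p)
M(P, N) = -4*N (M(P, N) = N - 5*N = -4*N)
U = -2 (U = -2 - 2*(-5*1 - 5*(-1)) = -2 - 2*(-5 + 5) = -2 - 2*0 = -2 + 0 = -2)
(U*M(4, -9))*73 = -(-8)*(-9)*73 = -2*36*73 = -72*73 = -5256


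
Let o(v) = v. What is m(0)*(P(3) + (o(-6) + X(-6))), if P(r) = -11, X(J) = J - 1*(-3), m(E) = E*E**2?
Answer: 0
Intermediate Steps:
m(E) = E**3
X(J) = 3 + J (X(J) = J + 3 = 3 + J)
m(0)*(P(3) + (o(-6) + X(-6))) = 0**3*(-11 + (-6 + (3 - 6))) = 0*(-11 + (-6 - 3)) = 0*(-11 - 9) = 0*(-20) = 0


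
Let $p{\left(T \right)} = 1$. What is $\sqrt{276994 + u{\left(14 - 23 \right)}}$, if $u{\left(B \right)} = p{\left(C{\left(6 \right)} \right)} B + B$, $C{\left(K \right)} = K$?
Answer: $4 \sqrt{17311} \approx 526.29$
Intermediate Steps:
$u{\left(B \right)} = 2 B$ ($u{\left(B \right)} = 1 B + B = B + B = 2 B$)
$\sqrt{276994 + u{\left(14 - 23 \right)}} = \sqrt{276994 + 2 \left(14 - 23\right)} = \sqrt{276994 + 2 \left(-9\right)} = \sqrt{276994 - 18} = \sqrt{276976} = 4 \sqrt{17311}$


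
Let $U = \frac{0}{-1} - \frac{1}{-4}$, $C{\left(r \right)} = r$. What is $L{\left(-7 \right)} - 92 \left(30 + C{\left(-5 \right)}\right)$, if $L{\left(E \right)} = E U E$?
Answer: $- \frac{9151}{4} \approx -2287.8$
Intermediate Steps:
$U = \frac{1}{4}$ ($U = 0 \left(-1\right) - - \frac{1}{4} = 0 + \frac{1}{4} = \frac{1}{4} \approx 0.25$)
$L{\left(E \right)} = \frac{E^{2}}{4}$ ($L{\left(E \right)} = E \frac{1}{4} E = \frac{E}{4} E = \frac{E^{2}}{4}$)
$L{\left(-7 \right)} - 92 \left(30 + C{\left(-5 \right)}\right) = \frac{\left(-7\right)^{2}}{4} - 92 \left(30 - 5\right) = \frac{1}{4} \cdot 49 - 2300 = \frac{49}{4} - 2300 = - \frac{9151}{4}$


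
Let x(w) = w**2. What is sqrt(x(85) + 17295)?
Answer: 2*sqrt(6130) ≈ 156.59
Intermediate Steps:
sqrt(x(85) + 17295) = sqrt(85**2 + 17295) = sqrt(7225 + 17295) = sqrt(24520) = 2*sqrt(6130)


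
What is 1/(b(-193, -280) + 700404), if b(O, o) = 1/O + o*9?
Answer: 193/134691611 ≈ 1.4329e-6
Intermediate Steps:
b(O, o) = 1/O + 9*o
1/(b(-193, -280) + 700404) = 1/((1/(-193) + 9*(-280)) + 700404) = 1/((-1/193 - 2520) + 700404) = 1/(-486361/193 + 700404) = 1/(134691611/193) = 193/134691611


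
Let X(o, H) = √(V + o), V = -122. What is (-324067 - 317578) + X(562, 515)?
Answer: -641645 + 2*√110 ≈ -6.4162e+5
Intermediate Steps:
X(o, H) = √(-122 + o)
(-324067 - 317578) + X(562, 515) = (-324067 - 317578) + √(-122 + 562) = -641645 + √440 = -641645 + 2*√110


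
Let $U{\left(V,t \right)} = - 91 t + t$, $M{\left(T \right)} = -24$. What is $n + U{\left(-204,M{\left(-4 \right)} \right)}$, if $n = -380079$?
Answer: $-377919$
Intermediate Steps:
$U{\left(V,t \right)} = - 90 t$
$n + U{\left(-204,M{\left(-4 \right)} \right)} = -380079 - -2160 = -380079 + 2160 = -377919$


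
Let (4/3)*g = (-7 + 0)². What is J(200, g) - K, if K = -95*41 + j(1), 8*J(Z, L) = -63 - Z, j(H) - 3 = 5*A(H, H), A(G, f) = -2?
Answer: 30953/8 ≈ 3869.1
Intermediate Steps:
g = 147/4 (g = 3*(-7 + 0)²/4 = (¾)*(-7)² = (¾)*49 = 147/4 ≈ 36.750)
j(H) = -7 (j(H) = 3 + 5*(-2) = 3 - 10 = -7)
J(Z, L) = -63/8 - Z/8 (J(Z, L) = (-63 - Z)/8 = -63/8 - Z/8)
K = -3902 (K = -95*41 - 7 = -3895 - 7 = -3902)
J(200, g) - K = (-63/8 - ⅛*200) - 1*(-3902) = (-63/8 - 25) + 3902 = -263/8 + 3902 = 30953/8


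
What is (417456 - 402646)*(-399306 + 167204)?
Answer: -3437430620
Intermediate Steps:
(417456 - 402646)*(-399306 + 167204) = 14810*(-232102) = -3437430620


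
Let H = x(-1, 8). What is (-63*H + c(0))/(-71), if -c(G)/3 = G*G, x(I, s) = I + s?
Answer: 441/71 ≈ 6.2113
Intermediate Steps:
c(G) = -3*G² (c(G) = -3*G*G = -3*G²)
H = 7 (H = -1 + 8 = 7)
(-63*H + c(0))/(-71) = (-63*7 - 3*0²)/(-71) = -(-441 - 3*0)/71 = -(-441 + 0)/71 = -1/71*(-441) = 441/71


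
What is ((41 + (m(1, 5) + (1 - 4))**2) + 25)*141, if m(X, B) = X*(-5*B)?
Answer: 119850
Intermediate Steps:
m(X, B) = -5*B*X
((41 + (m(1, 5) + (1 - 4))**2) + 25)*141 = ((41 + (-5*5*1 + (1 - 4))**2) + 25)*141 = ((41 + (-25 - 3)**2) + 25)*141 = ((41 + (-28)**2) + 25)*141 = ((41 + 784) + 25)*141 = (825 + 25)*141 = 850*141 = 119850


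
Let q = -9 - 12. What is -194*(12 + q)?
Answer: 1746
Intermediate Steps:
q = -21
-194*(12 + q) = -194*(12 - 21) = -194*(-9) = 1746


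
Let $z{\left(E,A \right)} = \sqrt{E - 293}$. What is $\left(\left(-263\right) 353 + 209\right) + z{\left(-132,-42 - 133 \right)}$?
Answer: $-92630 + 5 i \sqrt{17} \approx -92630.0 + 20.616 i$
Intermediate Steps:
$z{\left(E,A \right)} = \sqrt{-293 + E}$
$\left(\left(-263\right) 353 + 209\right) + z{\left(-132,-42 - 133 \right)} = \left(\left(-263\right) 353 + 209\right) + \sqrt{-293 - 132} = \left(-92839 + 209\right) + \sqrt{-425} = -92630 + 5 i \sqrt{17}$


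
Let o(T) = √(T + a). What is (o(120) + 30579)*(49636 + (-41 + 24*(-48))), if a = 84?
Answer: 1481338497 + 96886*√51 ≈ 1.4820e+9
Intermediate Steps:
o(T) = √(84 + T) (o(T) = √(T + 84) = √(84 + T))
(o(120) + 30579)*(49636 + (-41 + 24*(-48))) = (√(84 + 120) + 30579)*(49636 + (-41 + 24*(-48))) = (√204 + 30579)*(49636 + (-41 - 1152)) = (2*√51 + 30579)*(49636 - 1193) = (30579 + 2*√51)*48443 = 1481338497 + 96886*√51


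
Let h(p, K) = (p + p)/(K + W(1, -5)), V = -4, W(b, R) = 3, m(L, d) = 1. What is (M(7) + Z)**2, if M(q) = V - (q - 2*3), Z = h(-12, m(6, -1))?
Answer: 121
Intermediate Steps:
h(p, K) = 2*p/(3 + K) (h(p, K) = (p + p)/(K + 3) = (2*p)/(3 + K) = 2*p/(3 + K))
Z = -6 (Z = 2*(-12)/(3 + 1) = 2*(-12)/4 = 2*(-12)*(1/4) = -6)
M(q) = 2 - q (M(q) = -4 - (q - 2*3) = -4 - (q - 6) = -4 - (-6 + q) = -4 + (6 - q) = 2 - q)
(M(7) + Z)**2 = ((2 - 1*7) - 6)**2 = ((2 - 7) - 6)**2 = (-5 - 6)**2 = (-11)**2 = 121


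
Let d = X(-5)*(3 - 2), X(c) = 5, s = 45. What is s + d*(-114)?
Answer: -525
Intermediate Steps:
d = 5 (d = 5*(3 - 2) = 5*1 = 5)
s + d*(-114) = 45 + 5*(-114) = 45 - 570 = -525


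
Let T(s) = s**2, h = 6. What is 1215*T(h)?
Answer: 43740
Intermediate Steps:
1215*T(h) = 1215*6**2 = 1215*36 = 43740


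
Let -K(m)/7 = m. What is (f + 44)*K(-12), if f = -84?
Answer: -3360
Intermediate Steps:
K(m) = -7*m
(f + 44)*K(-12) = (-84 + 44)*(-7*(-12)) = -40*84 = -3360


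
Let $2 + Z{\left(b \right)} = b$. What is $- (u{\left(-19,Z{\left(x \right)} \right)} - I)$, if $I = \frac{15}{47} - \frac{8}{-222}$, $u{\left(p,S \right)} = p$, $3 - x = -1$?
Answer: $\frac{100976}{5217} \approx 19.355$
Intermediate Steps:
$x = 4$ ($x = 3 - -1 = 3 + 1 = 4$)
$Z{\left(b \right)} = -2 + b$
$I = \frac{1853}{5217}$ ($I = 15 \cdot \frac{1}{47} - - \frac{4}{111} = \frac{15}{47} + \frac{4}{111} = \frac{1853}{5217} \approx 0.35519$)
$- (u{\left(-19,Z{\left(x \right)} \right)} - I) = - (-19 - \frac{1853}{5217}) = \left(-1\right) \left(- \frac{100976}{5217}\right) = \frac{100976}{5217}$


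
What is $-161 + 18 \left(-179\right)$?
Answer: $-3383$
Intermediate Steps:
$-161 + 18 \left(-179\right) = -161 - 3222 = -3383$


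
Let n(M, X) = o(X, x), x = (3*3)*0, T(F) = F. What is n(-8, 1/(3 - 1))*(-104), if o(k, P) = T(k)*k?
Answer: -26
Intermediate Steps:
x = 0 (x = 9*0 = 0)
o(k, P) = k² (o(k, P) = k*k = k²)
n(M, X) = X²
n(-8, 1/(3 - 1))*(-104) = (1/(3 - 1))²*(-104) = (1/2)²*(-104) = (½)²*(-104) = (¼)*(-104) = -26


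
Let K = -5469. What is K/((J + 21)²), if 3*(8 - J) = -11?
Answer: -49221/9604 ≈ -5.1251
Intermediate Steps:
J = 35/3 (J = 8 - ⅓*(-11) = 8 + 11/3 = 35/3 ≈ 11.667)
K/((J + 21)²) = -5469/(35/3 + 21)² = -5469/((98/3)²) = -5469/9604/9 = -5469*9/9604 = -49221/9604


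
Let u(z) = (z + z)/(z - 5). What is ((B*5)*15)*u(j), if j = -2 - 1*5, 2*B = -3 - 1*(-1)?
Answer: -175/2 ≈ -87.500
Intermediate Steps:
B = -1 (B = (-3 - 1*(-1))/2 = (-3 + 1)/2 = (½)*(-2) = -1)
j = -7 (j = -2 - 5 = -7)
u(z) = 2*z/(-5 + z) (u(z) = (2*z)/(-5 + z) = 2*z/(-5 + z))
((B*5)*15)*u(j) = (-1*5*15)*(2*(-7)/(-5 - 7)) = (-5*15)*(2*(-7)/(-12)) = -150*(-7)*(-1)/12 = -75*7/6 = -175/2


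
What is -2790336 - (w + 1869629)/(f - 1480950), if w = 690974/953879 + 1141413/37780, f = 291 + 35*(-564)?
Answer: -16763928745786756071217/6007855767988820 ≈ -2.7903e+6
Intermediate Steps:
f = -19449 (f = 291 - 19740 = -19449)
w = 1114874888747/36037548620 (w = 690974*(1/953879) + 1141413*(1/37780) = 690974/953879 + 1141413/37780 = 1114874888747/36037548620 ≈ 30.936)
-2790336 - (w + 1869629)/(f - 1480950) = -2790336 - (1114874888747/36037548620 + 1869629)/(-19449 - 1480950) = -2790336 - 67377960863750727/(36037548620*(-1500399)) = -2790336 - 67377960863750727*(-1)/(36037548620*1500399) = -2790336 - 1*(-7486440095972303/6007855767988820) = -2790336 + 7486440095972303/6007855767988820 = -16763928745786756071217/6007855767988820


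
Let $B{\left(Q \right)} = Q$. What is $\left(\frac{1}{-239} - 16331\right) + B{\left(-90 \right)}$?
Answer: $- \frac{3924620}{239} \approx -16421.0$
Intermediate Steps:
$\left(\frac{1}{-239} - 16331\right) + B{\left(-90 \right)} = \left(\frac{1}{-239} - 16331\right) - 90 = \left(- \frac{1}{239} - 16331\right) - 90 = - \frac{3903110}{239} - 90 = - \frac{3924620}{239}$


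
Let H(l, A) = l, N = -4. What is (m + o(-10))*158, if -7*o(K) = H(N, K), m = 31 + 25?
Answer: 62568/7 ≈ 8938.3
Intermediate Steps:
m = 56
o(K) = 4/7 (o(K) = -⅐*(-4) = 4/7)
(m + o(-10))*158 = (56 + 4/7)*158 = (396/7)*158 = 62568/7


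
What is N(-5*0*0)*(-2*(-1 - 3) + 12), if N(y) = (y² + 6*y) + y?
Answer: 0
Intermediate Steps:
N(y) = y² + 7*y
N(-5*0*0)*(-2*(-1 - 3) + 12) = ((-5*0*0)*(7 - 5*0*0))*(-2*(-1 - 3) + 12) = ((0*0)*(7 + 0*0))*(-2*(-4) + 12) = (0*(7 + 0))*(8 + 12) = (0*7)*20 = 0*20 = 0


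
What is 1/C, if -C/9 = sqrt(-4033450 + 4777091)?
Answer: -sqrt(743641)/6692769 ≈ -0.00012885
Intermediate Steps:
C = -9*sqrt(743641) (C = -9*sqrt(-4033450 + 4777091) = -9*sqrt(743641) ≈ -7761.1)
1/C = 1/(-9*sqrt(743641)) = -sqrt(743641)/6692769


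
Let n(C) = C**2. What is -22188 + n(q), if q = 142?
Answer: -2024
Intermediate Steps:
-22188 + n(q) = -22188 + 142**2 = -22188 + 20164 = -2024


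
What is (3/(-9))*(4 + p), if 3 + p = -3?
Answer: 2/3 ≈ 0.66667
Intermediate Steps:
p = -6 (p = -3 - 3 = -6)
(3/(-9))*(4 + p) = (3/(-9))*(4 - 6) = (3*(-1/9))*(-2) = -1/3*(-2) = 2/3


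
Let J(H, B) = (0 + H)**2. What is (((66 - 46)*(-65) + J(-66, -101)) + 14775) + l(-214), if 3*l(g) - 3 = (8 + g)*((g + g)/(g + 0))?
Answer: 53084/3 ≈ 17695.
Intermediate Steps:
J(H, B) = H**2
l(g) = 19/3 + 2*g/3 (l(g) = 1 + ((8 + g)*((g + g)/(g + 0)))/3 = 1 + ((8 + g)*((2*g)/g))/3 = 1 + ((8 + g)*2)/3 = 1 + (16 + 2*g)/3 = 1 + (16/3 + 2*g/3) = 19/3 + 2*g/3)
(((66 - 46)*(-65) + J(-66, -101)) + 14775) + l(-214) = (((66 - 46)*(-65) + (-66)**2) + 14775) + (19/3 + (2/3)*(-214)) = ((20*(-65) + 4356) + 14775) + (19/3 - 428/3) = ((-1300 + 4356) + 14775) - 409/3 = (3056 + 14775) - 409/3 = 17831 - 409/3 = 53084/3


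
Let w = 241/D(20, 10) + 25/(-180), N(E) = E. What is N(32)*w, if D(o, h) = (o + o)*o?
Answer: 1169/225 ≈ 5.1956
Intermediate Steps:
D(o, h) = 2*o**2 (D(o, h) = (2*o)*o = 2*o**2)
w = 1169/7200 (w = 241/((2*20**2)) + 25/(-180) = 241/((2*400)) + 25*(-1/180) = 241/800 - 5/36 = 1169/7200 ≈ 0.16236)
N(32)*w = 32*(1169/7200) = 1169/225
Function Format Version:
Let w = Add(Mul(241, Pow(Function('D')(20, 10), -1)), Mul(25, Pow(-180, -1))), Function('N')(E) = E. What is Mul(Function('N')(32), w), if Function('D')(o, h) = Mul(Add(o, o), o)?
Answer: Rational(1169, 225) ≈ 5.1956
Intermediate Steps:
Function('D')(o, h) = Mul(2, Pow(o, 2)) (Function('D')(o, h) = Mul(Mul(2, o), o) = Mul(2, Pow(o, 2)))
w = Rational(1169, 7200) (w = Add(Mul(241, Pow(Mul(2, Pow(20, 2)), -1)), Mul(25, Pow(-180, -1))) = Add(Mul(241, Pow(Mul(2, 400), -1)), Mul(25, Rational(-1, 180))) = Add(Mul(241, Pow(800, -1)), Rational(-5, 36)) = Add(Mul(241, Rational(1, 800)), Rational(-5, 36)) = Add(Rational(241, 800), Rational(-5, 36)) = Rational(1169, 7200) ≈ 0.16236)
Mul(Function('N')(32), w) = Mul(32, Rational(1169, 7200)) = Rational(1169, 225)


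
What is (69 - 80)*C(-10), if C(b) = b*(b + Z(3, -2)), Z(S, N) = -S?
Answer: -1430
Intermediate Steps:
C(b) = b*(-3 + b) (C(b) = b*(b - 1*3) = b*(b - 3) = b*(-3 + b))
(69 - 80)*C(-10) = (69 - 80)*(-10*(-3 - 10)) = -(-110)*(-13) = -11*130 = -1430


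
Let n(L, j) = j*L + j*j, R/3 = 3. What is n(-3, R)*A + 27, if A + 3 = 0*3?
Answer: -135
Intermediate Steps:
R = 9 (R = 3*3 = 9)
n(L, j) = j**2 + L*j (n(L, j) = L*j + j**2 = j**2 + L*j)
A = -3 (A = -3 + 0*3 = -3 + 0 = -3)
n(-3, R)*A + 27 = (9*(-3 + 9))*(-3) + 27 = (9*6)*(-3) + 27 = 54*(-3) + 27 = -162 + 27 = -135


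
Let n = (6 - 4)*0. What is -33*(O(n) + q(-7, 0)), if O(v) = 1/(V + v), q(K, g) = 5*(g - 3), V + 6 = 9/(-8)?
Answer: 9493/19 ≈ 499.63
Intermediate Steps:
V = -57/8 (V = -6 + 9/(-8) = -6 + 9*(-⅛) = -6 - 9/8 = -57/8 ≈ -7.1250)
q(K, g) = -15 + 5*g (q(K, g) = 5*(-3 + g) = -15 + 5*g)
n = 0 (n = 2*0 = 0)
O(v) = 1/(-57/8 + v)
-33*(O(n) + q(-7, 0)) = -33*(8/(-57 + 8*0) + (-15 + 5*0)) = -33*(8/(-57 + 0) + (-15 + 0)) = -33*(8/(-57) - 15) = -33*(8*(-1/57) - 15) = -33*(-8/57 - 15) = -33*(-863/57) = 9493/19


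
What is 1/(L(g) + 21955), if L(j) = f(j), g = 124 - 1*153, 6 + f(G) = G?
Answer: 1/21920 ≈ 4.5620e-5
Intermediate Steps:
f(G) = -6 + G
g = -29 (g = 124 - 153 = -29)
L(j) = -6 + j
1/(L(g) + 21955) = 1/((-6 - 29) + 21955) = 1/(-35 + 21955) = 1/21920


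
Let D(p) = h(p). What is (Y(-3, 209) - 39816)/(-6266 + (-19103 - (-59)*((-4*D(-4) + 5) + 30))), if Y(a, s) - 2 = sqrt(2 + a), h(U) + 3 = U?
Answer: 19907/10826 - I/21652 ≈ 1.8388 - 4.6185e-5*I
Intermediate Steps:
h(U) = -3 + U
D(p) = -3 + p
Y(a, s) = 2 + sqrt(2 + a)
(Y(-3, 209) - 39816)/(-6266 + (-19103 - (-59)*((-4*D(-4) + 5) + 30))) = ((2 + sqrt(2 - 3)) - 39816)/(-6266 + (-19103 - (-59)*((-4*(-3 - 4) + 5) + 30))) = ((2 + sqrt(-1)) - 39816)/(-6266 + (-19103 - (-59)*((-4*(-7) + 5) + 30))) = ((2 + I) - 39816)/(-6266 + (-19103 - (-59)*((28 + 5) + 30))) = (-39814 + I)/(-6266 + (-19103 - (-59)*(33 + 30))) = (-39814 + I)/(-6266 + (-19103 - (-59)*63)) = (-39814 + I)/(-6266 + (-19103 - 1*(-3717))) = (-39814 + I)/(-6266 + (-19103 + 3717)) = (-39814 + I)/(-6266 - 15386) = (-39814 + I)/(-21652) = (-39814 + I)*(-1/21652) = 19907/10826 - I/21652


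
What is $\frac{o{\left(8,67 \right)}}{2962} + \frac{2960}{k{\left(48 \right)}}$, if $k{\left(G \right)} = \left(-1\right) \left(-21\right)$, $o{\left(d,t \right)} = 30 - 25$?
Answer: $\frac{8767625}{62202} \approx 140.95$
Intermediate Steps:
$o{\left(d,t \right)} = 5$
$k{\left(G \right)} = 21$
$\frac{o{\left(8,67 \right)}}{2962} + \frac{2960}{k{\left(48 \right)}} = \frac{5}{2962} + \frac{2960}{21} = \frac{8767625}{62202}$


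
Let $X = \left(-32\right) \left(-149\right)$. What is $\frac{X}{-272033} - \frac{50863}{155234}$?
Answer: $- \frac{14576570191}{42228770722} \approx -0.34518$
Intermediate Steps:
$X = 4768$
$\frac{X}{-272033} - \frac{50863}{155234} = \frac{4768}{-272033} - \frac{50863}{155234} = 4768 \left(- \frac{1}{272033}\right) - \frac{50863}{155234} = - \frac{4768}{272033} - \frac{50863}{155234} = - \frac{14576570191}{42228770722}$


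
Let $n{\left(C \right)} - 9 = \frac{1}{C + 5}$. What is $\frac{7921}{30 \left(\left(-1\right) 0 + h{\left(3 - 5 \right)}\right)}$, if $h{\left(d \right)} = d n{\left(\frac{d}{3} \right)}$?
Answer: $- \frac{102973}{7200} \approx -14.302$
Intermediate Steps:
$n{\left(C \right)} = 9 + \frac{1}{5 + C}$ ($n{\left(C \right)} = 9 + \frac{1}{C + 5} = 9 + \frac{1}{5 + C}$)
$h{\left(d \right)} = \frac{d \left(46 + 3 d\right)}{5 + \frac{d}{3}}$ ($h{\left(d \right)} = d \frac{46 + 9 \frac{d}{3}}{5 + \frac{d}{3}} = d \frac{46 + 3 d}{5 + \frac{d}{3}} = \frac{d \left(46 + 3 d\right)}{5 + \frac{d}{3}}$)
$\frac{7921}{30 \left(\left(-1\right) 0 + h{\left(3 - 5 \right)}\right)} = \frac{7921}{30 \left(\left(-1\right) 0 + \frac{3 \left(3 - 5\right) \left(46 + 3 \left(3 - 5\right)\right)}{15 + \left(3 - 5\right)}\right)} = \frac{7921}{30 \left(0 + 3 \left(-2\right) \frac{1}{15 - 2} \left(46 + 3 \left(-2\right)\right)\right)} = \frac{7921}{30 \left(0 + 3 \left(-2\right) \frac{1}{13} \left(46 - 6\right)\right)} = \frac{7921}{30 \left(0 + 3 \left(-2\right) \frac{1}{13} \cdot 40\right)} = \frac{7921}{30 \left(0 - \frac{240}{13}\right)} = \frac{7921}{30 \left(- \frac{240}{13}\right)} = \frac{7921}{- \frac{7200}{13}} = 7921 \left(- \frac{13}{7200}\right) = - \frac{102973}{7200}$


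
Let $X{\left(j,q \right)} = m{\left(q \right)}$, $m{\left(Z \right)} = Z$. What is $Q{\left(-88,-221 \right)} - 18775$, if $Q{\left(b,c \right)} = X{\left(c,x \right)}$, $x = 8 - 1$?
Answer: $-18768$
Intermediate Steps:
$x = 7$
$X{\left(j,q \right)} = q$
$Q{\left(b,c \right)} = 7$
$Q{\left(-88,-221 \right)} - 18775 = 7 - 18775 = -18768$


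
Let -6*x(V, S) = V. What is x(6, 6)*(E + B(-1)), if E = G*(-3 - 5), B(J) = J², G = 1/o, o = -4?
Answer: -3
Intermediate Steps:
x(V, S) = -V/6
G = -¼ (G = 1/(-4) = -¼ ≈ -0.25000)
E = 2 (E = -(-3 - 5)/4 = -¼*(-8) = 2)
x(6, 6)*(E + B(-1)) = (-⅙*6)*(2 + (-1)²) = -(2 + 1) = -1*3 = -3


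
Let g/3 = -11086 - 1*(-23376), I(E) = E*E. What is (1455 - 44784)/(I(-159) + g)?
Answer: -14443/20717 ≈ -0.69716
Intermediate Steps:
I(E) = E²
g = 36870 (g = 3*(-11086 - 1*(-23376)) = 3*(-11086 + 23376) = 3*12290 = 36870)
(1455 - 44784)/(I(-159) + g) = (1455 - 44784)/((-159)² + 36870) = -43329/(25281 + 36870) = -43329/62151 = -43329*1/62151 = -14443/20717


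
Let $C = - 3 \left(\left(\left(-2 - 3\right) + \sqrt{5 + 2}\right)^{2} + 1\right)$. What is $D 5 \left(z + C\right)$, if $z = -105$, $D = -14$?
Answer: $14280 - 2100 \sqrt{7} \approx 8723.9$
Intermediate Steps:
$C = -3 - 3 \left(-5 + \sqrt{7}\right)^{2}$ ($C = - 3 \left(\left(-5 + \sqrt{7}\right)^{2} + 1\right) = - 3 \left(1 + \left(-5 + \sqrt{7}\right)^{2}\right) = -3 - 3 \left(-5 + \sqrt{7}\right)^{2} \approx -19.627$)
$D 5 \left(z + C\right) = \left(-14\right) 5 \left(-105 - \left(99 - 30 \sqrt{7}\right)\right) = - 70 \left(-204 + 30 \sqrt{7}\right) = 14280 - 2100 \sqrt{7}$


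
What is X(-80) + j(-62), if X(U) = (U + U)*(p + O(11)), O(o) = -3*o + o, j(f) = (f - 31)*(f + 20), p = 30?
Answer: 2626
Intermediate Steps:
j(f) = (-31 + f)*(20 + f)
O(o) = -2*o
X(U) = 16*U (X(U) = (U + U)*(30 - 2*11) = (2*U)*(30 - 22) = (2*U)*8 = 16*U)
X(-80) + j(-62) = 16*(-80) + (-620 + (-62)² - 11*(-62)) = -1280 + (-620 + 3844 + 682) = -1280 + 3906 = 2626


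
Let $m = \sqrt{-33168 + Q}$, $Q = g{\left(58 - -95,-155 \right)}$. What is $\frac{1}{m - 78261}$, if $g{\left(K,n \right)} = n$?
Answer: $- \frac{78261}{6124817444} - \frac{i \sqrt{33323}}{6124817444} \approx -1.2778 \cdot 10^{-5} - 2.9804 \cdot 10^{-8} i$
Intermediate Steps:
$Q = -155$
$m = i \sqrt{33323}$ ($m = \sqrt{-33168 - 155} = \sqrt{-33323} = i \sqrt{33323} \approx 182.55 i$)
$\frac{1}{m - 78261} = \frac{1}{i \sqrt{33323} - 78261} = \frac{1}{-78261 + i \sqrt{33323}}$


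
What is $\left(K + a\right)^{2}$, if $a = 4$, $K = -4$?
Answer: $0$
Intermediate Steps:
$\left(K + a\right)^{2} = \left(-4 + 4\right)^{2} = 0^{2} = 0$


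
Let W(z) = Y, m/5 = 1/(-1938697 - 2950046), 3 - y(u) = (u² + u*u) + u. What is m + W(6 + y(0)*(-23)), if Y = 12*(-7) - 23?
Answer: -523095506/4888743 ≈ -107.00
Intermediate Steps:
y(u) = 3 - u - 2*u² (y(u) = 3 - ((u² + u*u) + u) = 3 - ((u² + u²) + u) = 3 - (2*u² + u) = 3 - (u + 2*u²) = 3 + (-u - 2*u²) = 3 - u - 2*u²)
m = -5/4888743 (m = 5/(-1938697 - 2950046) = 5/(-4888743) = 5*(-1/4888743) = -5/4888743 ≈ -1.0228e-6)
Y = -107 (Y = -84 - 23 = -107)
W(z) = -107
m + W(6 + y(0)*(-23)) = -5/4888743 - 107 = -523095506/4888743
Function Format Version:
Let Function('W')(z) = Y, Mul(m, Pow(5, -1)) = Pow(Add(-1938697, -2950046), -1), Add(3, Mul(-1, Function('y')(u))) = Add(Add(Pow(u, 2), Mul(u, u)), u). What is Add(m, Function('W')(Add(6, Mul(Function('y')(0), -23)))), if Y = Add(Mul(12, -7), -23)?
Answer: Rational(-523095506, 4888743) ≈ -107.00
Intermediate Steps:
Function('y')(u) = Add(3, Mul(-1, u), Mul(-2, Pow(u, 2))) (Function('y')(u) = Add(3, Mul(-1, Add(Add(Pow(u, 2), Mul(u, u)), u))) = Add(3, Mul(-1, Add(Add(Pow(u, 2), Pow(u, 2)), u))) = Add(3, Mul(-1, Add(Mul(2, Pow(u, 2)), u))) = Add(3, Mul(-1, Add(u, Mul(2, Pow(u, 2))))) = Add(3, Add(Mul(-1, u), Mul(-2, Pow(u, 2)))) = Add(3, Mul(-1, u), Mul(-2, Pow(u, 2))))
m = Rational(-5, 4888743) (m = Mul(5, Pow(Add(-1938697, -2950046), -1)) = Mul(5, Pow(-4888743, -1)) = Mul(5, Rational(-1, 4888743)) = Rational(-5, 4888743) ≈ -1.0228e-6)
Y = -107 (Y = Add(-84, -23) = -107)
Function('W')(z) = -107
Add(m, Function('W')(Add(6, Mul(Function('y')(0), -23)))) = Add(Rational(-5, 4888743), -107) = Rational(-523095506, 4888743)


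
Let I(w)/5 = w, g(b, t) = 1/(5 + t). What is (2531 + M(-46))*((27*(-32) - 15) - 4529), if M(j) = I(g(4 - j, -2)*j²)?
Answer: -98279584/3 ≈ -3.2760e+7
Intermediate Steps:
I(w) = 5*w
M(j) = 5*j²/3 (M(j) = 5*(j²/(5 - 2)) = 5*(j²/3) = 5*j²/3)
(2531 + M(-46))*((27*(-32) - 15) - 4529) = (2531 + (5/3)*(-46)²)*((27*(-32) - 15) - 4529) = (2531 + (5/3)*2116)*((-864 - 15) - 4529) = (2531 + 10580/3)*(-879 - 4529) = (18173/3)*(-5408) = -98279584/3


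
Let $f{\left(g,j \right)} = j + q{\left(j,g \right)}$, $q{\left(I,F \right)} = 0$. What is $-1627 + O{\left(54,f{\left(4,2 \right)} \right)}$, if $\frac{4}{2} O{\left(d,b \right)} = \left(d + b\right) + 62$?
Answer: $-1568$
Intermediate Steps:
$f{\left(g,j \right)} = j$ ($f{\left(g,j \right)} = j + 0 = j$)
$O{\left(d,b \right)} = 31 + \frac{b}{2} + \frac{d}{2}$ ($O{\left(d,b \right)} = \frac{\left(d + b\right) + 62}{2} = \frac{\left(b + d\right) + 62}{2} = \frac{62 + b + d}{2} = 31 + \frac{b}{2} + \frac{d}{2}$)
$-1627 + O{\left(54,f{\left(4,2 \right)} \right)} = -1627 + \left(31 + \frac{1}{2} \cdot 2 + \frac{1}{2} \cdot 54\right) = -1627 + \left(31 + 1 + 27\right) = -1627 + 59 = -1568$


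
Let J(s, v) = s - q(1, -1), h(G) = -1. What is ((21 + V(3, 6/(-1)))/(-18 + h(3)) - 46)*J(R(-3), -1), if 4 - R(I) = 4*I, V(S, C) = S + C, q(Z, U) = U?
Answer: -15164/19 ≈ -798.11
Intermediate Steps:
V(S, C) = C + S
R(I) = 4 - 4*I
J(s, v) = 1 + s (J(s, v) = s - 1*(-1) = s + 1 = 1 + s)
((21 + V(3, 6/(-1)))/(-18 + h(3)) - 46)*J(R(-3), -1) = ((21 + (6/(-1) + 3))/(-18 - 1) - 46)*(1 + (4 - 4*(-3))) = ((21 + (6*(-1) + 3))/(-19) - 46)*(1 + (4 + 12)) = ((21 + (-6 + 3))*(-1/19) - 46)*(1 + 16) = ((21 - 3)*(-1/19) - 46)*17 = (18*(-1/19) - 46)*17 = (-18/19 - 46)*17 = -892/19*17 = -15164/19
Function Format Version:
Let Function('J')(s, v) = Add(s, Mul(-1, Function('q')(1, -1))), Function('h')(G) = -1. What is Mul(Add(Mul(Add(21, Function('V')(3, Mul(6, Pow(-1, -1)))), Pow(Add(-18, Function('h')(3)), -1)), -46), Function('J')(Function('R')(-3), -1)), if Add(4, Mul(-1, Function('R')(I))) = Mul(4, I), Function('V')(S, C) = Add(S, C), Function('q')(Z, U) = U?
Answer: Rational(-15164, 19) ≈ -798.11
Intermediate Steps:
Function('V')(S, C) = Add(C, S)
Function('R')(I) = Add(4, Mul(-4, I)) (Function('R')(I) = Add(4, Mul(-1, Mul(4, I))) = Add(4, Mul(-4, I)))
Function('J')(s, v) = Add(1, s) (Function('J')(s, v) = Add(s, Mul(-1, -1)) = Add(s, 1) = Add(1, s))
Mul(Add(Mul(Add(21, Function('V')(3, Mul(6, Pow(-1, -1)))), Pow(Add(-18, Function('h')(3)), -1)), -46), Function('J')(Function('R')(-3), -1)) = Mul(Add(Mul(Add(21, Add(Mul(6, Pow(-1, -1)), 3)), Pow(Add(-18, -1), -1)), -46), Add(1, Add(4, Mul(-4, -3)))) = Mul(Add(Mul(Add(21, Add(Mul(6, -1), 3)), Pow(-19, -1)), -46), Add(1, Add(4, 12))) = Mul(Add(Mul(Add(21, Add(-6, 3)), Rational(-1, 19)), -46), Add(1, 16)) = Mul(Add(Mul(Add(21, -3), Rational(-1, 19)), -46), 17) = Mul(Add(Mul(18, Rational(-1, 19)), -46), 17) = Mul(Add(Rational(-18, 19), -46), 17) = Mul(Rational(-892, 19), 17) = Rational(-15164, 19)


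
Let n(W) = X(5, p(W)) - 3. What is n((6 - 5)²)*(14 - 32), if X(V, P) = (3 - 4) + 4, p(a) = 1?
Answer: 0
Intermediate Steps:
X(V, P) = 3 (X(V, P) = -1 + 4 = 3)
n(W) = 0 (n(W) = 3 - 3 = 0)
n((6 - 5)²)*(14 - 32) = 0*(14 - 32) = 0*(-18) = 0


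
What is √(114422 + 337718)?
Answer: 2*√113035 ≈ 672.41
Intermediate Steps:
√(114422 + 337718) = √452140 = 2*√113035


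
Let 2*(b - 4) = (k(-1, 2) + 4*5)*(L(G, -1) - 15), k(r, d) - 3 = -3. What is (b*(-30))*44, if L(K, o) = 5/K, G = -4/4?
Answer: 258720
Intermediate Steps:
G = -1 (G = -4*¼ = -1)
k(r, d) = 0 (k(r, d) = 3 - 3 = 0)
b = -196 (b = 4 + ((0 + 4*5)*(5/(-1) - 15))/2 = 4 + ((0 + 20)*(5*(-1) - 15))/2 = 4 + (20*(-5 - 15))/2 = 4 + (20*(-20))/2 = 4 + (½)*(-400) = 4 - 200 = -196)
(b*(-30))*44 = -196*(-30)*44 = 5880*44 = 258720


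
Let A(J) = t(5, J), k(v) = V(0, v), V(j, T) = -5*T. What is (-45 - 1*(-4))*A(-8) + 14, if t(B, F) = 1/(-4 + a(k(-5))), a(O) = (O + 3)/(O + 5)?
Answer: 1259/46 ≈ 27.370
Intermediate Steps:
k(v) = -5*v
a(O) = (3 + O)/(5 + O)
t(B, F) = -15/46 (t(B, F) = 1/(-4 + (3 - 5*(-5))/(5 - 5*(-5))) = 1/(-4 + (3 + 25)/(5 + 25)) = 1/(-4 + 28/30) = 1/(-4 + (1/30)*28) = 1/(-4 + 14/15) = 1/(-46/15) = -15/46)
A(J) = -15/46
(-45 - 1*(-4))*A(-8) + 14 = (-45 - 1*(-4))*(-15/46) + 14 = (-45 + 4)*(-15/46) + 14 = -41*(-15/46) + 14 = 615/46 + 14 = 1259/46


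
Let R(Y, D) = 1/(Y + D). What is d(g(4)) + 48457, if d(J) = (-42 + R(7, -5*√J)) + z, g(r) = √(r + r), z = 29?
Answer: 125905613/2599 - 500*2^(¼)/2599 - 350*√2/2599 - 245*2^(¾)/2599 ≈ 48443.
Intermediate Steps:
R(Y, D) = 1/(D + Y)
g(r) = √2*√r (g(r) = √(2*r) = √2*√r)
d(J) = -13 + 1/(7 - 5*√J) (d(J) = (-42 + 1/(-5*√J + 7)) + 29 = (-42 + 1/(7 - 5*√J)) + 29 = -13 + 1/(7 - 5*√J))
d(g(4)) + 48457 = 5*(18 - 13*2^(¾))/(-7 + 5*√(√2*√4)) + 48457 = 5*(18 - 13*2^(¾))/(-7 + 5*√(√2*2)) + 48457 = 5*(18 - 13*2^(¾))/(-7 + 5*√(2*√2)) + 48457 = 5*(18 - 13*2^(¾))/(-7 + 5*2^(¾)) + 48457 = 48457 + 5*(18 - 13*2^(¾))/(-7 + 5*2^(¾))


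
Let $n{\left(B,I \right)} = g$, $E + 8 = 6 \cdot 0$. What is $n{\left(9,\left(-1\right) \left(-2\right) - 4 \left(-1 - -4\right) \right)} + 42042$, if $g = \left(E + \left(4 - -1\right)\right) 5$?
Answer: $42027$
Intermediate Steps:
$E = -8$ ($E = -8 + 6 \cdot 0 = -8 + 0 = -8$)
$g = -15$ ($g = \left(-8 + \left(4 - -1\right)\right) 5 = \left(-8 + \left(4 + 1\right)\right) 5 = \left(-8 + 5\right) 5 = \left(-3\right) 5 = -15$)
$n{\left(B,I \right)} = -15$
$n{\left(9,\left(-1\right) \left(-2\right) - 4 \left(-1 - -4\right) \right)} + 42042 = -15 + 42042 = 42027$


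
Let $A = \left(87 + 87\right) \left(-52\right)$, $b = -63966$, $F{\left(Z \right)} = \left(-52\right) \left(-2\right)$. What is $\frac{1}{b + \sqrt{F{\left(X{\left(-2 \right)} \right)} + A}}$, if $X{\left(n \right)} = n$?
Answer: $- \frac{31983}{2045829050} - \frac{i \sqrt{559}}{1022914525} \approx -1.5633 \cdot 10^{-5} - 2.3114 \cdot 10^{-8} i$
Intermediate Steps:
$F{\left(Z \right)} = 104$
$A = -9048$ ($A = 174 \left(-52\right) = -9048$)
$\frac{1}{b + \sqrt{F{\left(X{\left(-2 \right)} \right)} + A}} = \frac{1}{-63966 + \sqrt{104 - 9048}} = \frac{1}{-63966 + \sqrt{-8944}} = \frac{1}{-63966 + 4 i \sqrt{559}}$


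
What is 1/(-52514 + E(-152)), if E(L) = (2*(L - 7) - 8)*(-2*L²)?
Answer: 1/15011294 ≈ 6.6617e-8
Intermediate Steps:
E(L) = -2*L²*(-22 + 2*L) (E(L) = (2*(-7 + L) - 8)*(-2*L²) = ((-14 + 2*L) - 8)*(-2*L²) = (-22 + 2*L)*(-2*L²) = -2*L²*(-22 + 2*L))
1/(-52514 + E(-152)) = 1/(-52514 + 4*(-152)²*(11 - 1*(-152))) = 1/(-52514 + 4*23104*(11 + 152)) = 1/(-52514 + 4*23104*163) = 1/(-52514 + 15063808) = 1/15011294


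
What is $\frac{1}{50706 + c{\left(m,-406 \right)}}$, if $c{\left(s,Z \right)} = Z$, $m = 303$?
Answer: $\frac{1}{50300} \approx 1.9881 \cdot 10^{-5}$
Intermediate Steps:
$\frac{1}{50706 + c{\left(m,-406 \right)}} = \frac{1}{50706 - 406} = \frac{1}{50300}$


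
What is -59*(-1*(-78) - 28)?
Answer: -2950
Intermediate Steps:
-59*(-1*(-78) - 28) = -59*(78 - 28) = -59*50 = -2950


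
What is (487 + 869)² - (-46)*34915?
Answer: 3444826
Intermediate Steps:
(487 + 869)² - (-46)*34915 = 1356² - 1*(-1606090) = 1838736 + 1606090 = 3444826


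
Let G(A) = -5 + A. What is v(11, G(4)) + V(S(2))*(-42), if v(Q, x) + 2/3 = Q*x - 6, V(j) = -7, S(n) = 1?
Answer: 829/3 ≈ 276.33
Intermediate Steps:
v(Q, x) = -20/3 + Q*x (v(Q, x) = -⅔ + (Q*x - 6) = -⅔ + (-6 + Q*x) = -20/3 + Q*x)
v(11, G(4)) + V(S(2))*(-42) = (-20/3 + 11*(-5 + 4)) - 7*(-42) = (-20/3 + 11*(-1)) + 294 = (-20/3 - 11) + 294 = -53/3 + 294 = 829/3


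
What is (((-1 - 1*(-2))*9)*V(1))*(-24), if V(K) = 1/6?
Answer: -36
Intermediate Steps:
V(K) = ⅙
(((-1 - 1*(-2))*9)*V(1))*(-24) = (((-1 - 1*(-2))*9)*(⅙))*(-24) = (((-1 + 2)*9)*(⅙))*(-24) = ((1*9)*(⅙))*(-24) = (9*(⅙))*(-24) = (3/2)*(-24) = -36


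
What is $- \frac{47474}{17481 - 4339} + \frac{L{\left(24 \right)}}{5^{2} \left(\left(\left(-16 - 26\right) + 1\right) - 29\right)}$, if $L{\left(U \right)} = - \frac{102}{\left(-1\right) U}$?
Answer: $- \frac{166270707}{45997000} \approx -3.6148$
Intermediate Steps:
$L{\left(U \right)} = \frac{102}{U}$ ($L{\left(U \right)} = - 102 \left(- \frac{1}{U}\right) = \frac{102}{U}$)
$- \frac{47474}{17481 - 4339} + \frac{L{\left(24 \right)}}{5^{2} \left(\left(\left(-16 - 26\right) + 1\right) - 29\right)} = - \frac{47474}{17481 - 4339} + \frac{102 \cdot \frac{1}{24}}{5^{2} \left(\left(\left(-16 - 26\right) + 1\right) - 29\right)} = - \frac{47474}{17481 - 4339} + \frac{102 \cdot \frac{1}{24}}{25 \left(\left(-42 + 1\right) - 29\right)} = - \frac{47474}{13142} + \frac{17}{4 \cdot 25 \left(-41 - 29\right)} = \left(-47474\right) \frac{1}{13142} + \frac{17}{4 \cdot 25 \left(-70\right)} = - \frac{23737}{6571} + \frac{17}{4 \left(-1750\right)} = - \frac{23737}{6571} + \frac{17}{4} \left(- \frac{1}{1750}\right) = - \frac{23737}{6571} - \frac{17}{7000} = - \frac{166270707}{45997000}$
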